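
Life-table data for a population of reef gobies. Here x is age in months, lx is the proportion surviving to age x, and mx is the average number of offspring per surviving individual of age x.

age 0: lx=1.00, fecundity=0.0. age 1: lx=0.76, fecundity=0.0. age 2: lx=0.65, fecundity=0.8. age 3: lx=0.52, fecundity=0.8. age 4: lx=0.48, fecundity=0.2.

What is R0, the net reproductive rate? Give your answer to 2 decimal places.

lx·mx by age: 0, 0, 0.52, 0.416, 0.096
R0 = Σ lx·mx = 1.032 → 1.03

1.03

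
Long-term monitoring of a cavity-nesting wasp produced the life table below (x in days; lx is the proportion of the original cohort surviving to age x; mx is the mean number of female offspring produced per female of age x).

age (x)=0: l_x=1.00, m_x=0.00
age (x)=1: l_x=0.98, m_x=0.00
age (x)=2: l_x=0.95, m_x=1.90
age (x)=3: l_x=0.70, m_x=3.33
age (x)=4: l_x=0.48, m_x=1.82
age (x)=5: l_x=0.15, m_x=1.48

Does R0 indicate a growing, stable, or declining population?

R0 = Σ lx·mx = 0 + 0 + 1.805 + 2.331 + 0.8736 + 0.222 = 5.2316
R0 > 1, so the population is growing.

growing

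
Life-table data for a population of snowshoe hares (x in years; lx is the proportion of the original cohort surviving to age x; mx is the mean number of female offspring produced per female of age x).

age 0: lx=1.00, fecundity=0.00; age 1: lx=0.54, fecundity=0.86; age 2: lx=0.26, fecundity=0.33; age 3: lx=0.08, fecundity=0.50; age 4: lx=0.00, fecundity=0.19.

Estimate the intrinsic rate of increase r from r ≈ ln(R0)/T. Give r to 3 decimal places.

R0 = Σ lx·mx = 0 + 0.4644 + 0.0858 + 0.04 + 0 = 0.5902
Σ x·lx·mx = 0.756; T = 0.756/0.5902 = 1.28092…
r ≈ ln(R0)/T = ln(0.5902)/1.28092… = -0.41165… → -0.412

-0.412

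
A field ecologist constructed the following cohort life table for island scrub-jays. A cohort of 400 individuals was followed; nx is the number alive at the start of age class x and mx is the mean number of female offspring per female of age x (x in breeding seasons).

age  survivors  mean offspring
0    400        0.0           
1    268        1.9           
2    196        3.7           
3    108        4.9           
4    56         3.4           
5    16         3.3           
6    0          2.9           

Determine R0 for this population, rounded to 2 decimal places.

5.02

lx = nx/n0 = nx/400: 1, 0.67, 0.49, 0.27, 0.14, 0.04, 0
lx·mx by age: 0, 1.273, 1.813, 1.323, 0.476, 0.132, 0
R0 = Σ lx·mx = 5.017 → 5.02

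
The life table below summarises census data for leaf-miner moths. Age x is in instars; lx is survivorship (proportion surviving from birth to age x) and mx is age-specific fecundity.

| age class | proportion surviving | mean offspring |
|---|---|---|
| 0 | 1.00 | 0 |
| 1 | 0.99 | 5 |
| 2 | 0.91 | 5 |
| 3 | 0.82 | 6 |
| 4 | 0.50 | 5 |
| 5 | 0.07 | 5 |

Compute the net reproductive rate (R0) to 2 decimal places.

lx·mx by age: 0, 4.95, 4.55, 4.92, 2.5, 0.35
R0 = Σ lx·mx = 17.27 → 17.27

17.27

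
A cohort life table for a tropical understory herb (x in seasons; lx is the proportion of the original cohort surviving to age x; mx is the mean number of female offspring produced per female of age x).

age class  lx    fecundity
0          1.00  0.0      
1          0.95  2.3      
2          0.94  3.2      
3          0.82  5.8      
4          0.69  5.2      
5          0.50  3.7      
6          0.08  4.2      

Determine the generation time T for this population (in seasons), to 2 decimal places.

3.06

lx·mx: 0, 2.185, 3.008, 4.756, 3.588, 1.85, 0.336 → R0 = 15.723
x·lx·mx: 0, 2.185, 6.016, 14.268, 14.352, 9.25, 2.016 → Σ = 48.087
T = 48.087 / 15.723 = 3.058386… → 3.06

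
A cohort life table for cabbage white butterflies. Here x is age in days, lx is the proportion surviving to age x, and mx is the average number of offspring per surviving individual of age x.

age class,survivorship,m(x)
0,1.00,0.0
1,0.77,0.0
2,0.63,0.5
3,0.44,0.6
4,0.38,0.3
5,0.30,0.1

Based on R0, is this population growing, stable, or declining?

R0 = Σ lx·mx = 0 + 0 + 0.315 + 0.264 + 0.114 + 0.03 = 0.723
R0 < 1, so the population is declining.

declining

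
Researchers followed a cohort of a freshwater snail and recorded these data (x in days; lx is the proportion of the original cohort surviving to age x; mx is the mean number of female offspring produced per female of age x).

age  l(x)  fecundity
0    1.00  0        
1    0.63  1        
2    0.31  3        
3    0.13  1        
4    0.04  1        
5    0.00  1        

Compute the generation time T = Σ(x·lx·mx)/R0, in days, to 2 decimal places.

1.76

lx·mx: 0, 0.63, 0.93, 0.13, 0.04, 0 → R0 = 1.73
x·lx·mx: 0, 0.63, 1.86, 0.39, 0.16, 0 → Σ = 3.04
T = 3.04 / 1.73 = 1.757225… → 1.76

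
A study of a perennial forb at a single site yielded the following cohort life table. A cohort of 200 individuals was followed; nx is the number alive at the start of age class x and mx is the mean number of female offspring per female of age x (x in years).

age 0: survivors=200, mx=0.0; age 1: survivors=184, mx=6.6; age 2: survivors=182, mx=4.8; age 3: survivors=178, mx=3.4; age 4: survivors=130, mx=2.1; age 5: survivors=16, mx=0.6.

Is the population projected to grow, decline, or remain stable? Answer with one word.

growing

lx = nx/n0 = nx/200: 1, 0.92, 0.91, 0.89, 0.65, 0.08
R0 = Σ lx·mx = 0 + 6.072 + 4.368 + 3.026 + 1.365 + 0.048 = 14.879
R0 > 1, so the population is growing.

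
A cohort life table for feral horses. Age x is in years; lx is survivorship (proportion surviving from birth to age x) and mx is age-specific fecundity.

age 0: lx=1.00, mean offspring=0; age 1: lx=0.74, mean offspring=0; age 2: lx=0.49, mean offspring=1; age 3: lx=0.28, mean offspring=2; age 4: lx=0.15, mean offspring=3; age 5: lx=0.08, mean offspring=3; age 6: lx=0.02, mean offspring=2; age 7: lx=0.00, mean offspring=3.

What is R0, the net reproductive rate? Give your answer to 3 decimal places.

1.780

lx·mx by age: 0, 0, 0.49, 0.56, 0.45, 0.24, 0.04, 0
R0 = Σ lx·mx = 1.78 → 1.780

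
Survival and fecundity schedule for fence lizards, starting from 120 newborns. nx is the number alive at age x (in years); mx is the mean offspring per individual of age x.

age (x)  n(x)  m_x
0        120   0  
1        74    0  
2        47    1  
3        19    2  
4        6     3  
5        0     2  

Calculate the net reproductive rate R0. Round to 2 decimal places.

lx = nx/n0 = nx/120: 1, 0.61667…, 0.39167…, 0.15833…, 0.05, 0
lx·mx by age: 0, 0, 0.391667…, 0.316667…, 0.15, 0
R0 = Σ lx·mx = 0.858333… → 0.86

0.86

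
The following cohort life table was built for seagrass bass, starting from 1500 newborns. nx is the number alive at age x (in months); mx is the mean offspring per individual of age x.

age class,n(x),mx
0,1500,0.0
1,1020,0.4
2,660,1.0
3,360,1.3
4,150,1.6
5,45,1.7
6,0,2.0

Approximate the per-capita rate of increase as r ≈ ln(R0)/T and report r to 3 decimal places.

0.087

lx = nx/n0 = nx/1500: 1, 0.68, 0.44, 0.24, 0.1, 0.03, 0
R0 = Σ lx·mx = 0 + 0.272 + 0.44 + 0.312 + 0.16 + 0.051 + 0 = 1.235
Σ x·lx·mx = 2.983; T = 2.983/1.235 = 2.41538…
r ≈ ln(R0)/T = ln(1.235)/2.41538… = 0.08739… → 0.087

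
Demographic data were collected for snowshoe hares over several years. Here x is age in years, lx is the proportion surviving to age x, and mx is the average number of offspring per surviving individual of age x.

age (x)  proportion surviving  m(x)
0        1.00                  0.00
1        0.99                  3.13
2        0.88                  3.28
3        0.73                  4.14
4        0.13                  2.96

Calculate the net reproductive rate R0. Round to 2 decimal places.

9.39

lx·mx by age: 0, 3.0987, 2.8864, 3.0222, 0.3848
R0 = Σ lx·mx = 9.3921 → 9.39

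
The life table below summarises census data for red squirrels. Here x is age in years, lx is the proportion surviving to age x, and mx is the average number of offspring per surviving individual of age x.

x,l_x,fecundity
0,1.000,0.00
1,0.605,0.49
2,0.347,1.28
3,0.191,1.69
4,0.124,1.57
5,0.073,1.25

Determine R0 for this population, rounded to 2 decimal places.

lx·mx by age: 0, 0.29645, 0.44416, 0.32279, 0.19468, 0.09125
R0 = Σ lx·mx = 1.34933 → 1.35

1.35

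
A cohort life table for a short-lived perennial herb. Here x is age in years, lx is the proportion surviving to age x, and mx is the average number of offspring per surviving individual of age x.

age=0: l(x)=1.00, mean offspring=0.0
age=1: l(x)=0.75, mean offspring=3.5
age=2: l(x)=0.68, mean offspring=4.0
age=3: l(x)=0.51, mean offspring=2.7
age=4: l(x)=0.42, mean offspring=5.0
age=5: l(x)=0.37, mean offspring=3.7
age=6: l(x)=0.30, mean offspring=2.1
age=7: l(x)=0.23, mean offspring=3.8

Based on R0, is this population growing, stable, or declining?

growing

R0 = Σ lx·mx = 0 + 2.625 + 2.72 + 1.377 + 2.1 + 1.369 + 0.63 + 0.874 = 11.695
R0 > 1, so the population is growing.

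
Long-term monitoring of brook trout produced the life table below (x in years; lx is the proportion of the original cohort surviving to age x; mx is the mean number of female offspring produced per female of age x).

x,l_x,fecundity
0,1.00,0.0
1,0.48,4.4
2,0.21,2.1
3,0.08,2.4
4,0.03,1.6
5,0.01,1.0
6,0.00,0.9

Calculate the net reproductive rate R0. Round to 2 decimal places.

2.80

lx·mx by age: 0, 2.112, 0.441, 0.192, 0.048, 0.01, 0
R0 = Σ lx·mx = 2.803 → 2.80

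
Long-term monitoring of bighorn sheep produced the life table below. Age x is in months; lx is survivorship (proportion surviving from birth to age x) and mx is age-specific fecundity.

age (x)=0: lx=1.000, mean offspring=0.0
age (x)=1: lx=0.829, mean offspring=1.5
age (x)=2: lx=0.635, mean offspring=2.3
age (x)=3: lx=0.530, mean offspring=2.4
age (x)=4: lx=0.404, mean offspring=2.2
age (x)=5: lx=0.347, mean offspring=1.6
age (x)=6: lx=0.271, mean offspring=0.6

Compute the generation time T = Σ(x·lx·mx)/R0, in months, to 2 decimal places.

2.74

lx·mx: 0, 1.2435, 1.4605, 1.272, 0.8888, 0.5552, 0.1626 → R0 = 5.5826
x·lx·mx: 0, 1.2435, 2.921, 3.816, 3.5552, 2.776, 0.9756 → Σ = 15.2873
T = 15.2873 / 5.5826 = 2.738384… → 2.74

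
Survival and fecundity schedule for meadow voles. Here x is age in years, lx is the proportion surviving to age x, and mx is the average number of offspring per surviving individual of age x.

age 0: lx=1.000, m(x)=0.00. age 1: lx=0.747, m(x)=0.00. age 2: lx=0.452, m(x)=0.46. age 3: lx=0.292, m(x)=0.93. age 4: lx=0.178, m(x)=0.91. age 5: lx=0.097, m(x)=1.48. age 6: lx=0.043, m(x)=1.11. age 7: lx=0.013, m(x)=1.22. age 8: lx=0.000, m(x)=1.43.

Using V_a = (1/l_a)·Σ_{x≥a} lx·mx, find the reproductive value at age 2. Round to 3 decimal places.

lx·mx for x ≥ 2: 0.20792, 0.27156, 0.16198, 0.14356, 0.04773, 0.01586, 0 → sum = 0.84861
V_2 = 0.84861 / l_2 = 0.84861 / 0.452 = 1.877456… → 1.877

1.877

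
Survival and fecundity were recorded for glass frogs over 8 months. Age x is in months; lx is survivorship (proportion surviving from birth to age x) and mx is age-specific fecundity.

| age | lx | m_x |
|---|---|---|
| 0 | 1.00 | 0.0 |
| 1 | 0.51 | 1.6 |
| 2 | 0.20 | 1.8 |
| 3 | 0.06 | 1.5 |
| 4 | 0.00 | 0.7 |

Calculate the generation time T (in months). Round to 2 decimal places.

lx·mx: 0, 0.816, 0.36, 0.09, 0 → R0 = 1.266
x·lx·mx: 0, 0.816, 0.72, 0.27, 0 → Σ = 1.806
T = 1.806 / 1.266 = 1.42654… → 1.43

1.43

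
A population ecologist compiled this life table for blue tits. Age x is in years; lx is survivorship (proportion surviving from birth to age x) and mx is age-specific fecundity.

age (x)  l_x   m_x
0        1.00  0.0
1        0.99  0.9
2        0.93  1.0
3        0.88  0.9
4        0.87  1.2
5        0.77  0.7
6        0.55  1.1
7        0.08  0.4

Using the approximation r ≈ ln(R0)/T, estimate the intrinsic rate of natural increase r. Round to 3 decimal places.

0.480

R0 = Σ lx·mx = 0 + 0.891 + 0.93 + 0.792 + 1.044 + 0.539 + 0.605 + 0.032 = 4.833
Σ x·lx·mx = 15.852; T = 15.852/4.833 = 3.27995…
r ≈ ln(R0)/T = ln(4.833)/3.27995… = 0.48033… → 0.480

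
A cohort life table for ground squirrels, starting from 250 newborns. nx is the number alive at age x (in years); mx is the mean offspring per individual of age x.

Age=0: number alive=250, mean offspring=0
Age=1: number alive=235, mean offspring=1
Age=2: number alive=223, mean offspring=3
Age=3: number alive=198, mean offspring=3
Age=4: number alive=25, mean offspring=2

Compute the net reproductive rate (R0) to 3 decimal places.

lx = nx/n0 = nx/250: 1, 0.94, 0.892, 0.792, 0.1
lx·mx by age: 0, 0.94, 2.676, 2.376, 0.2
R0 = Σ lx·mx = 6.192 → 6.192

6.192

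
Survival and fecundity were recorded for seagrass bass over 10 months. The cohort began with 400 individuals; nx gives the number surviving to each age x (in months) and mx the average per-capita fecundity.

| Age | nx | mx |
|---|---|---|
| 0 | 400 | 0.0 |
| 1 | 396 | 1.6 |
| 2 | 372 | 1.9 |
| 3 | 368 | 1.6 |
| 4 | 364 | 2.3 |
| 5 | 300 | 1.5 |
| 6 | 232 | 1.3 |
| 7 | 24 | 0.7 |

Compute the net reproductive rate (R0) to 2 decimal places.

8.84

lx = nx/n0 = nx/400: 1, 0.99, 0.93, 0.92, 0.91, 0.75, 0.58, 0.06
lx·mx by age: 0, 1.584, 1.767, 1.472, 2.093, 1.125, 0.754, 0.042
R0 = Σ lx·mx = 8.837 → 8.84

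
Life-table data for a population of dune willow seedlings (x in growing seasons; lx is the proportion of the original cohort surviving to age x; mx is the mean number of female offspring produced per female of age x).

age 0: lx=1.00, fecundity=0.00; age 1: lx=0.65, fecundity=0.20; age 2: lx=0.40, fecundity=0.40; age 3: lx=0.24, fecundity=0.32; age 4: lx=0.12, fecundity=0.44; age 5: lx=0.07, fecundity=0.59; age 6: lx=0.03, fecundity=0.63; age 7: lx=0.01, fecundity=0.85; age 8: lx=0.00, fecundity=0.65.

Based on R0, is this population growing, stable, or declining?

declining

R0 = Σ lx·mx = 0 + 0.13 + 0.16 + 0.0768 + 0.0528 + 0.0413 + 0.0189 + 0.0085 + 0 = 0.4883
R0 < 1, so the population is declining.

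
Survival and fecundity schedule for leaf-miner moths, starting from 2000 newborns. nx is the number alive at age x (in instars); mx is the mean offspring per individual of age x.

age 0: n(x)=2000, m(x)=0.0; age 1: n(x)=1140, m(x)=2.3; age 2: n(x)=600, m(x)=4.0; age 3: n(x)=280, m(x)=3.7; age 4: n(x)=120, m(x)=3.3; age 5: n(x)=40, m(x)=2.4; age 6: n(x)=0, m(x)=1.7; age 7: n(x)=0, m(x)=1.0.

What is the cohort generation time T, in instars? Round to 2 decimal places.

1.92

lx = nx/n0 = nx/2000: 1, 0.57, 0.3, 0.14, 0.06, 0.02, 0, 0
lx·mx: 0, 1.311, 1.2, 0.518, 0.198, 0.048, 0, 0 → R0 = 3.275
x·lx·mx: 0, 1.311, 2.4, 1.554, 0.792, 0.24, 0, 0 → Σ = 6.297
T = 6.297 / 3.275 = 1.922748… → 1.92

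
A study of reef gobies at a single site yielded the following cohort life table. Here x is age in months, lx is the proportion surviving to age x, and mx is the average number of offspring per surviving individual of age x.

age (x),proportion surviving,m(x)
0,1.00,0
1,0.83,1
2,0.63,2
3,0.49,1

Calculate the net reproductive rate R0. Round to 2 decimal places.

lx·mx by age: 0, 0.83, 1.26, 0.49
R0 = Σ lx·mx = 2.58 → 2.58

2.58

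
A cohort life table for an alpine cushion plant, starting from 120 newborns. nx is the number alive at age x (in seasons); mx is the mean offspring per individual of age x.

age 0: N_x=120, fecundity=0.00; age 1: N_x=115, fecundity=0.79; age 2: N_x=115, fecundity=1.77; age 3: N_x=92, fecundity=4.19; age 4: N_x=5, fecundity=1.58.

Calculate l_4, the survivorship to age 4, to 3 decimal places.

l_4 = n_4/n_0 = 5/120 = 0.041667… → 0.042

0.042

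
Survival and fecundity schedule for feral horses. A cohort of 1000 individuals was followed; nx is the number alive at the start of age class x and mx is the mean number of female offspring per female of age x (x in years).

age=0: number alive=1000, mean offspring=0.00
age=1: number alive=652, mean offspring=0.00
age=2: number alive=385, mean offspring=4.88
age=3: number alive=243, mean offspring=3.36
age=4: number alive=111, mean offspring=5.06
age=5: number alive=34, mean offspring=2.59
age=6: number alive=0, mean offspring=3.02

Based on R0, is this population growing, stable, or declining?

growing

lx = nx/n0 = nx/1000: 1, 0.652, 0.385, 0.243, 0.111, 0.034, 0
R0 = Σ lx·mx = 0 + 0 + 1.8788 + 0.81648 + 0.56166 + 0.08806 + 0 = 3.345
R0 > 1, so the population is growing.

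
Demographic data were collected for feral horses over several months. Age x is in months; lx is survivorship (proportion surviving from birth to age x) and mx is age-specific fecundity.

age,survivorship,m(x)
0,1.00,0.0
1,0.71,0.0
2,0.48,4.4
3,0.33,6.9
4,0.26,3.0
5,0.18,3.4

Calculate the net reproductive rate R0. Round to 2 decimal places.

5.78

lx·mx by age: 0, 0, 2.112, 2.277, 0.78, 0.612
R0 = Σ lx·mx = 5.781 → 5.78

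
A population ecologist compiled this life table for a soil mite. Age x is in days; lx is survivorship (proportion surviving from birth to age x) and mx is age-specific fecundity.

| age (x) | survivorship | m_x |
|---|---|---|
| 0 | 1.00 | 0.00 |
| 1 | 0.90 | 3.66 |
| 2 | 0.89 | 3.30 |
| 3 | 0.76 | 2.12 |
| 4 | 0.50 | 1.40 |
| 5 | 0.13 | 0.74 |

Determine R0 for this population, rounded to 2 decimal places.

8.64

lx·mx by age: 0, 3.294, 2.937, 1.6112, 0.7, 0.0962
R0 = Σ lx·mx = 8.6384 → 8.64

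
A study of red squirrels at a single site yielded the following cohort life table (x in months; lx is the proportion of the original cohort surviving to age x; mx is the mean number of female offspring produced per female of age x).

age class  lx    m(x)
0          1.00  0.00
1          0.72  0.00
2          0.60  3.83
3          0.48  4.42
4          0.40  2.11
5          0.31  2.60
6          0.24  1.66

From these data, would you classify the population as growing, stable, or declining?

growing

R0 = Σ lx·mx = 0 + 0 + 2.298 + 2.1216 + 0.844 + 0.806 + 0.3984 = 6.468
R0 > 1, so the population is growing.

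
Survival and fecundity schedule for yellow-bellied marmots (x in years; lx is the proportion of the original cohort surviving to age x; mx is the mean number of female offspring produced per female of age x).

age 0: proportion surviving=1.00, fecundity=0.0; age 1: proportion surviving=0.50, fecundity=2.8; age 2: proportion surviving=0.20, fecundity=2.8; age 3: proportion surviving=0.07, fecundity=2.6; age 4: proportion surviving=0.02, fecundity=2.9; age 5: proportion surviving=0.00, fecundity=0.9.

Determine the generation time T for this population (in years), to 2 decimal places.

lx·mx: 0, 1.4, 0.56, 0.182, 0.058, 0 → R0 = 2.2
x·lx·mx: 0, 1.4, 1.12, 0.546, 0.232, 0 → Σ = 3.298
T = 3.298 / 2.2 = 1.499091… → 1.50

1.50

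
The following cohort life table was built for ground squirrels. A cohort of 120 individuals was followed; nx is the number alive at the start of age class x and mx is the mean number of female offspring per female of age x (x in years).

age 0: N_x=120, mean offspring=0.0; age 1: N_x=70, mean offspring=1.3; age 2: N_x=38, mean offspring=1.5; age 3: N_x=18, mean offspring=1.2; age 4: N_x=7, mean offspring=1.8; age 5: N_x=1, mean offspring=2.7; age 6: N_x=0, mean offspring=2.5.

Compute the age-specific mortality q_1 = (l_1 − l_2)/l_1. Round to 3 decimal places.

lx = nx/n0 = nx/120: 1, 0.58333…, 0.31667…, 0.15, 0.05833…, 0.00833…, 0
q_1 = (l_1 − l_2) / l_1 = (0.583333… − 0.316667…) / 0.583333…
     = 0.266667… / 0.583333… = 0.457143… → 0.457

0.457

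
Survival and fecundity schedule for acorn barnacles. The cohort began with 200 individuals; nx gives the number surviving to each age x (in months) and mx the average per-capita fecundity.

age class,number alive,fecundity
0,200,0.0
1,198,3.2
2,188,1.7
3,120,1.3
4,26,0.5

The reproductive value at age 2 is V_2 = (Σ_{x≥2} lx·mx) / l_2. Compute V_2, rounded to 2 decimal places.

2.60

lx = nx/n0 = nx/200: 1, 0.99, 0.94, 0.6, 0.13
lx·mx for x ≥ 2: 1.598, 0.78, 0.065 → sum = 2.443
V_2 = 2.443 / l_2 = 2.443 / 0.94 = 2.598936… → 2.60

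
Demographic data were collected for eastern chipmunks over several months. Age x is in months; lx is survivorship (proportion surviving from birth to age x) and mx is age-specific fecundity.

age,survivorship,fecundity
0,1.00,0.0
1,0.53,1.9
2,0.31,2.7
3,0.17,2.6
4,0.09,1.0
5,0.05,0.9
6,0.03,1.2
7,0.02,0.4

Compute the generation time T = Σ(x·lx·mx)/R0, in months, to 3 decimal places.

lx·mx: 0, 1.007, 0.837, 0.442, 0.09, 0.045, 0.036, 0.008 → R0 = 2.465
x·lx·mx: 0, 1.007, 1.674, 1.326, 0.36, 0.225, 0.216, 0.056 → Σ = 4.864
T = 4.864 / 2.465 = 1.973225… → 1.973

1.973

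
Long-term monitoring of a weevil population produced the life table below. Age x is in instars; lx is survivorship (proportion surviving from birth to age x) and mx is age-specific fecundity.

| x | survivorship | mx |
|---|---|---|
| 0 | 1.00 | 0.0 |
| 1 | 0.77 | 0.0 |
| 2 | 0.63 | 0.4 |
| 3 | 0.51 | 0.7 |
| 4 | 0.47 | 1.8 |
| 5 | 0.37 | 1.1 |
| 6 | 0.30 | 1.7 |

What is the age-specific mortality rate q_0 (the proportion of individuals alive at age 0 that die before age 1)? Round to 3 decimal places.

q_0 = (l_0 − l_1) / l_0 = (1 − 0.77) / 1
     = 0.23 / 1 = 0.23 → 0.230

0.230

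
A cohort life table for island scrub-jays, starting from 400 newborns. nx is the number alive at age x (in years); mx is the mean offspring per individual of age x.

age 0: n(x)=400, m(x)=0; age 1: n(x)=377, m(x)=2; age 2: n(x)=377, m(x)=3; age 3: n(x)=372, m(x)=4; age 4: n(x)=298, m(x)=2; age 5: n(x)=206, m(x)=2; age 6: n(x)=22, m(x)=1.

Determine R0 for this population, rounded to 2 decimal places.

lx = nx/n0 = nx/400: 1, 0.9425, 0.9425, 0.93, 0.745, 0.515, 0.055
lx·mx by age: 0, 1.885, 2.8275, 3.72, 1.49, 1.03, 0.055
R0 = Σ lx·mx = 11.0075 → 11.01

11.01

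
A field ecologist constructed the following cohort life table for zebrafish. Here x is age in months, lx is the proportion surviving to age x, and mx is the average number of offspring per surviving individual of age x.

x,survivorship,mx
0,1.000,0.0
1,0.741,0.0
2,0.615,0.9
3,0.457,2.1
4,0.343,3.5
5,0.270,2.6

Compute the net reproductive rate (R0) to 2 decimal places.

lx·mx by age: 0, 0, 0.5535, 0.9597, 1.2005, 0.702
R0 = Σ lx·mx = 3.4157 → 3.42

3.42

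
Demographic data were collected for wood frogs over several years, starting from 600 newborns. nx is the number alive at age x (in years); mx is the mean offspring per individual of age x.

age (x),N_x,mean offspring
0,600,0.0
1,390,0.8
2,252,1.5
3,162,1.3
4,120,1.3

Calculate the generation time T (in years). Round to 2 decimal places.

lx = nx/n0 = nx/600: 1, 0.65, 0.42, 0.27, 0.2
lx·mx: 0, 0.52, 0.63, 0.351, 0.26 → R0 = 1.761
x·lx·mx: 0, 0.52, 1.26, 1.053, 1.04 → Σ = 3.873
T = 3.873 / 1.761 = 2.199319… → 2.20

2.20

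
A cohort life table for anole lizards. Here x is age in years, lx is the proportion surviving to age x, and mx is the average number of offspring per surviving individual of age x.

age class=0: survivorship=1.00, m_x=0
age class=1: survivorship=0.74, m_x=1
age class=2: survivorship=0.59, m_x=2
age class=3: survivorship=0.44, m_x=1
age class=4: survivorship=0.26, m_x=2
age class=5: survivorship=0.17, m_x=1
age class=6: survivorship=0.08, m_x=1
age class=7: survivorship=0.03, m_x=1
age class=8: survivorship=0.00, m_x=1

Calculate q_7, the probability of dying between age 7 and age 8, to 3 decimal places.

1.000

q_7 = (l_7 − l_8) / l_7 = (0.03 − 0) / 0.03
     = 0.03 / 0.03 = 1 → 1.000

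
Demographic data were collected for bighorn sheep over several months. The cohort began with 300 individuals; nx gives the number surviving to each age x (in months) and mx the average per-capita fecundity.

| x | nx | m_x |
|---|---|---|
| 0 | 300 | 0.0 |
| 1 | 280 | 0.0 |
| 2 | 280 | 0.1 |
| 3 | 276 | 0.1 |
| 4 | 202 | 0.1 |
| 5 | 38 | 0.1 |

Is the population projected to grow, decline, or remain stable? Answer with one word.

lx = nx/n0 = nx/300: 1, 0.93333…, 0.93333…, 0.92, 0.67333…, 0.12667…
R0 = Σ lx·mx = 0 + 0 + 0.093333… + 0.092 + 0.067333… + 0.012667… = 0.265333…
R0 < 1, so the population is declining.

declining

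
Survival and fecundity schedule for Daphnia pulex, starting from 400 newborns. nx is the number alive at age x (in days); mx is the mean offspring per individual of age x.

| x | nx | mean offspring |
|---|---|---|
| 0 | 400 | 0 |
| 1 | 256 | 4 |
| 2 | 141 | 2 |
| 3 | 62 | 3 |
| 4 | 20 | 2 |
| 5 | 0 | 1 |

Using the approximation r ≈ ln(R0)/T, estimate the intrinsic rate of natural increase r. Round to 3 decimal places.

0.892

lx = nx/n0 = nx/400: 1, 0.64, 0.3525, 0.155, 0.05, 0
R0 = Σ lx·mx = 0 + 2.56 + 0.705 + 0.465 + 0.1 + 0 = 3.83
Σ x·lx·mx = 5.765; T = 5.765/3.83 = 1.50522…
r ≈ ln(R0)/T = ln(3.83)/1.50522… = 0.89214… → 0.892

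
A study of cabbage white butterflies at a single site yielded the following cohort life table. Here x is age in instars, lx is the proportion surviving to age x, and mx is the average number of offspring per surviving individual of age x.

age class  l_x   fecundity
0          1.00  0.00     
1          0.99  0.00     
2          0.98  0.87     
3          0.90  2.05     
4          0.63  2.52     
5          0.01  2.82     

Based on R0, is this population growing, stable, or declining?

R0 = Σ lx·mx = 0 + 0 + 0.8526 + 1.845 + 1.5876 + 0.0282 = 4.3134
R0 > 1, so the population is growing.

growing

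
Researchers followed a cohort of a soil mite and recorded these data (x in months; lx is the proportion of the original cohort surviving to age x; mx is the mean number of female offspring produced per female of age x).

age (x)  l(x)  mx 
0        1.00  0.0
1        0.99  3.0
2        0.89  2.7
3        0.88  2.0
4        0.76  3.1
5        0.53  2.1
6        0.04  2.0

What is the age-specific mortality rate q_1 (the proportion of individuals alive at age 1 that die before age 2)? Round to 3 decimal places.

0.101

q_1 = (l_1 − l_2) / l_1 = (0.99 − 0.89) / 0.99
     = 0.1 / 0.99 = 0.10101… → 0.101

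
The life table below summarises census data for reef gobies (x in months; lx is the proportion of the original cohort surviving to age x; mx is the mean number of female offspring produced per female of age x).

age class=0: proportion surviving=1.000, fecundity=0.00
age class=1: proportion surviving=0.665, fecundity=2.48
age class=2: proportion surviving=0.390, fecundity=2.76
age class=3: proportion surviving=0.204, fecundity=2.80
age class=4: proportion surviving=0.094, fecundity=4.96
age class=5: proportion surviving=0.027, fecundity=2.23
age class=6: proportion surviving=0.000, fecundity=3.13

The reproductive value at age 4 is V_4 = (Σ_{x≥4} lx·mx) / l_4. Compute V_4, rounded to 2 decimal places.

lx·mx for x ≥ 4: 0.46624, 0.06021, 0 → sum = 0.52645
V_4 = 0.52645 / l_4 = 0.52645 / 0.094 = 5.600532… → 5.60

5.60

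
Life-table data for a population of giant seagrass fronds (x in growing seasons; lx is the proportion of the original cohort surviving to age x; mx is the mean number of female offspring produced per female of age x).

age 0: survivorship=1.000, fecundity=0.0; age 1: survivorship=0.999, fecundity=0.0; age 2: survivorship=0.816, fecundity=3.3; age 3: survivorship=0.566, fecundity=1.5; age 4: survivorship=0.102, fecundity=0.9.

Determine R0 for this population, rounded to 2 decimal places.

lx·mx by age: 0, 0, 2.6928, 0.849, 0.0918
R0 = Σ lx·mx = 3.6336 → 3.63

3.63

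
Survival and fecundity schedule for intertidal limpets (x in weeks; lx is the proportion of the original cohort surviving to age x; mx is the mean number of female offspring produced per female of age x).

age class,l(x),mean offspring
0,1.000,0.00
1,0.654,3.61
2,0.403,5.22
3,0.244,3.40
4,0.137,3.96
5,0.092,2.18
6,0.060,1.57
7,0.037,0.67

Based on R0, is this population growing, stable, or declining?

growing

R0 = Σ lx·mx = 0 + 2.36094 + 2.10366 + 0.8296 + 0.54252 + 0.20056 + 0.0942 + 0.02479 = 6.15627
R0 > 1, so the population is growing.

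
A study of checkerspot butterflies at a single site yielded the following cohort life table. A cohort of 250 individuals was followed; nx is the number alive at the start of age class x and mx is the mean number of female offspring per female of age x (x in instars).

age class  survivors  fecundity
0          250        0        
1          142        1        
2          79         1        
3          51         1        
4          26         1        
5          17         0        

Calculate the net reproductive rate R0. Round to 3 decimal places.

1.192

lx = nx/n0 = nx/250: 1, 0.568, 0.316, 0.204, 0.104, 0.068
lx·mx by age: 0, 0.568, 0.316, 0.204, 0.104, 0
R0 = Σ lx·mx = 1.192 → 1.192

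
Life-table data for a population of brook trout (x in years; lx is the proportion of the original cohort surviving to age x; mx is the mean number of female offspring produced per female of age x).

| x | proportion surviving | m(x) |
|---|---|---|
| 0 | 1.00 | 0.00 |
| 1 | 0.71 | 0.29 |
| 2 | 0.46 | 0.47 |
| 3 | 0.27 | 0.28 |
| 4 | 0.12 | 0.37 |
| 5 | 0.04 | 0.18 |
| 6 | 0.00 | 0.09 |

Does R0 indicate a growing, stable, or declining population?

declining

R0 = Σ lx·mx = 0 + 0.2059 + 0.2162 + 0.0756 + 0.0444 + 0.0072 + 0 = 0.5493
R0 < 1, so the population is declining.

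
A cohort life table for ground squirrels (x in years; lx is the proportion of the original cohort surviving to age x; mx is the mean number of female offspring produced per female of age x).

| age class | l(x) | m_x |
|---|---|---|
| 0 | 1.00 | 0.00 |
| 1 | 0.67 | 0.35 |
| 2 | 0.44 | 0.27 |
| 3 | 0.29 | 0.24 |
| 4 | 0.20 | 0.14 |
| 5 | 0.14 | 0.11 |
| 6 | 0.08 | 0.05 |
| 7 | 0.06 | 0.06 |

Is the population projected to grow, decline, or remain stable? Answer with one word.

R0 = Σ lx·mx = 0 + 0.2345 + 0.1188 + 0.0696 + 0.028 + 0.0154 + 0.004 + 0.0036 = 0.4739
R0 < 1, so the population is declining.

declining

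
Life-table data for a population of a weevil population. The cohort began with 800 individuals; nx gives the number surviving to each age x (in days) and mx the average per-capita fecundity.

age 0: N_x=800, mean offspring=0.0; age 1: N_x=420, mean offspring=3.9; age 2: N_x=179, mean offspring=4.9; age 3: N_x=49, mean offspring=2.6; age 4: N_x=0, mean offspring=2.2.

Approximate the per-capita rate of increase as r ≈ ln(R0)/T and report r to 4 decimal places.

lx = nx/n0 = nx/800: 1, 0.525, 0.22375, 0.06125, 0
R0 = Σ lx·mx = 0 + 2.0475 + 1.09638… + 0.15925… + 0 = 3.303125
Σ x·lx·mx = 4.718; T = 4.718/3.303125 = 1.42834…
r ≈ ln(R0)/T = ln(3.303125)/1.42834… = 0.836541… → 0.8365

0.8365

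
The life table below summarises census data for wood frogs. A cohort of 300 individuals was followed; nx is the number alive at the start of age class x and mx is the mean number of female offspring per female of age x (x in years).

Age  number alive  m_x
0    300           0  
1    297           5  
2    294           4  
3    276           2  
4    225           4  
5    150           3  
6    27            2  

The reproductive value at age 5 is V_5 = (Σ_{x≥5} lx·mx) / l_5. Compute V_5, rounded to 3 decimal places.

lx = nx/n0 = nx/300: 1, 0.99, 0.98, 0.92, 0.75, 0.5, 0.09
lx·mx for x ≥ 5: 1.5, 0.18 → sum = 1.68
V_5 = 1.68 / l_5 = 1.68 / 0.5 = 3.36 → 3.360

3.360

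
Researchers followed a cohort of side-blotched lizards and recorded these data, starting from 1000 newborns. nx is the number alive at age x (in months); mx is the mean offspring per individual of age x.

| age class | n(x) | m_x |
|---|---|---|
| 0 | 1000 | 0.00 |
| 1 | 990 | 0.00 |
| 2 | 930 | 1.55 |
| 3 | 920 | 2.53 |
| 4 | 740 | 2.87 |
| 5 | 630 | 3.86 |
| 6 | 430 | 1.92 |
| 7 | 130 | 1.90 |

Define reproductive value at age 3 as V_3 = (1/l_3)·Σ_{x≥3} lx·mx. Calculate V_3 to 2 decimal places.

8.65

lx = nx/n0 = nx/1000: 1, 0.99, 0.93, 0.92, 0.74, 0.63, 0.43, 0.13
lx·mx for x ≥ 3: 2.3276, 2.1238, 2.4318, 0.8256, 0.247 → sum = 7.9558
V_3 = 7.9558 / l_3 = 7.9558 / 0.92 = 8.647609… → 8.65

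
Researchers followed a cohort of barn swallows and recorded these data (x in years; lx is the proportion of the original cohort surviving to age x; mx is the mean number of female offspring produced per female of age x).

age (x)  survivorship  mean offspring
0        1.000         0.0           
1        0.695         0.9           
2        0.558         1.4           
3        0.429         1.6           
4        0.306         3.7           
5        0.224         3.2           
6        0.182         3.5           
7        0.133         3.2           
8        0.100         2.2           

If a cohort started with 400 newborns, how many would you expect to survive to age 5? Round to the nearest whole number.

90

Expected survivors = N0 · l_5 = 400 × 0.224 = 89.6 → 90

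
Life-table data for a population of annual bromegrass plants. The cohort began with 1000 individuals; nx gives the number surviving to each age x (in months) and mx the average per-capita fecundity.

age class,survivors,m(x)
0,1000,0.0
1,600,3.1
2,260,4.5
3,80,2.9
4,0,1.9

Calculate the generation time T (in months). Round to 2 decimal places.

lx = nx/n0 = nx/1000: 1, 0.6, 0.26, 0.08, 0
lx·mx: 0, 1.86, 1.17, 0.232, 0 → R0 = 3.262
x·lx·mx: 0, 1.86, 2.34, 0.696, 0 → Σ = 4.896
T = 4.896 / 3.262 = 1.50092… → 1.50

1.50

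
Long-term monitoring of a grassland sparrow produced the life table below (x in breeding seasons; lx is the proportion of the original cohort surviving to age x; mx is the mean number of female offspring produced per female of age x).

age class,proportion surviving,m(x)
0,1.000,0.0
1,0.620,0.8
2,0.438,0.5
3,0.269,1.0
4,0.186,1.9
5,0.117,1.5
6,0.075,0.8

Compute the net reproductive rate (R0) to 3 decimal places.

1.573

lx·mx by age: 0, 0.496, 0.219, 0.269, 0.3534, 0.1755, 0.06
R0 = Σ lx·mx = 1.5729 → 1.573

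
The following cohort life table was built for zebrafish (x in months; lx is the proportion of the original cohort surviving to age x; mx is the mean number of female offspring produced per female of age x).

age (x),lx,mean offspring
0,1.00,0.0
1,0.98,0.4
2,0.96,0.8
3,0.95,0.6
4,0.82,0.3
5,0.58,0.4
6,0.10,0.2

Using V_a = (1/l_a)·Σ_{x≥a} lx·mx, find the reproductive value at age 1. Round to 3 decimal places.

2.273

lx·mx for x ≥ 1: 0.392, 0.768, 0.57, 0.246, 0.232, 0.02 → sum = 2.228
V_1 = 2.228 / l_1 = 2.228 / 0.98 = 2.273469… → 2.273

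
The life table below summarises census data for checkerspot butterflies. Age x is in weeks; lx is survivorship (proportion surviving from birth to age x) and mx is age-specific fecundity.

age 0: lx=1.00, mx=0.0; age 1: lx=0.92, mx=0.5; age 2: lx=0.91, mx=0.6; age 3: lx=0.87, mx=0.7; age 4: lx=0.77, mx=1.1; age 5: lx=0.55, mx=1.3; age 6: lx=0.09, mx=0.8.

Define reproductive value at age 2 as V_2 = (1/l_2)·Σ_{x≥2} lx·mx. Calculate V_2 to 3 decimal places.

lx·mx for x ≥ 2: 0.546, 0.609, 0.847, 0.715, 0.072 → sum = 2.789
V_2 = 2.789 / l_2 = 2.789 / 0.91 = 3.064835… → 3.065

3.065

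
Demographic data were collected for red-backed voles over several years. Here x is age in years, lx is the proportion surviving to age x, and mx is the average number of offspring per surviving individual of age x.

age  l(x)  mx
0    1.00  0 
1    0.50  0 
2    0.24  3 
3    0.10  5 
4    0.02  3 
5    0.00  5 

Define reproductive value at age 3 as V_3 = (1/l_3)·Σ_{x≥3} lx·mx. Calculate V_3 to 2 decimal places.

lx·mx for x ≥ 3: 0.5, 0.06, 0 → sum = 0.56
V_3 = 0.56 / l_3 = 0.56 / 0.1 = 5.6 → 5.60

5.60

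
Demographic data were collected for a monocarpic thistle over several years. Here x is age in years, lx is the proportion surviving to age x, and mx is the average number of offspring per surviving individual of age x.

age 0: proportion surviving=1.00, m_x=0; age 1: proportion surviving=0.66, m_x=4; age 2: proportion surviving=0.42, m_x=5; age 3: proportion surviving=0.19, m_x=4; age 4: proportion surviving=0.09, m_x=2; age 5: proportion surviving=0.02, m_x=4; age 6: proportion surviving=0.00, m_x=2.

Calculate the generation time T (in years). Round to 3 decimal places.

1.778

lx·mx: 0, 2.64, 2.1, 0.76, 0.18, 0.08, 0 → R0 = 5.76
x·lx·mx: 0, 2.64, 4.2, 2.28, 0.72, 0.4, 0 → Σ = 10.24
T = 10.24 / 5.76 = 1.777778… → 1.778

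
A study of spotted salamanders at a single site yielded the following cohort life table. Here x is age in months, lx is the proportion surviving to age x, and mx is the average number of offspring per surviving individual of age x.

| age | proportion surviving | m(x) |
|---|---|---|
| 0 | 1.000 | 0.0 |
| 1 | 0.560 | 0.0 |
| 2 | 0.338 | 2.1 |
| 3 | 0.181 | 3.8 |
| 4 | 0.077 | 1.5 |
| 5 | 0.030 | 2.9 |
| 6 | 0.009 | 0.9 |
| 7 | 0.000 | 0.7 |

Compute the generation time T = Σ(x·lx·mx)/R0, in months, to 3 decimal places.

2.754

lx·mx: 0, 0, 0.7098, 0.6878, 0.1155, 0.087, 0.0081, 0 → R0 = 1.6082
x·lx·mx: 0, 0, 1.4196, 2.0634, 0.462, 0.435, 0.0486, 0 → Σ = 4.4286
T = 4.4286 / 1.6082 = 2.753762… → 2.754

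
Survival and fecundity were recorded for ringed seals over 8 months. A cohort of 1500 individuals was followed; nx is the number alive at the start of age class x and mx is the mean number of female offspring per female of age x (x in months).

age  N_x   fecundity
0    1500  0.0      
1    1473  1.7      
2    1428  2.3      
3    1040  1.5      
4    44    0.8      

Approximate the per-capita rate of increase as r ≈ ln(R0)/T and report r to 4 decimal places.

lx = nx/n0 = nx/1500: 1, 0.982, 0.952, 0.69333…, 0.02933…
R0 = Σ lx·mx = 0 + 1.6694 + 2.1896 + 1.04… + 0.02347… = 4.922467…
Σ x·lx·mx = 9.262467…; T = 9.262467…/4.922467… = 1.88167…
r ≈ ln(R0)/T = ln(4.922467…)/1.88167… = 0.847018… → 0.8470

0.8470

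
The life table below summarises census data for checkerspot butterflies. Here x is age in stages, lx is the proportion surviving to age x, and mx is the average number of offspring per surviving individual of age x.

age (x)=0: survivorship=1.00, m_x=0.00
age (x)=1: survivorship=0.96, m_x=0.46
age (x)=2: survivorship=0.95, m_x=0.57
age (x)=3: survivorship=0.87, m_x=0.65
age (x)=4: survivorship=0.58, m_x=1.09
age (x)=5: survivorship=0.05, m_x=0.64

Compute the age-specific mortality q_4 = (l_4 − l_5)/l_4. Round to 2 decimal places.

0.91

q_4 = (l_4 − l_5) / l_4 = (0.58 − 0.05) / 0.58
     = 0.53 / 0.58 = 0.913793… → 0.91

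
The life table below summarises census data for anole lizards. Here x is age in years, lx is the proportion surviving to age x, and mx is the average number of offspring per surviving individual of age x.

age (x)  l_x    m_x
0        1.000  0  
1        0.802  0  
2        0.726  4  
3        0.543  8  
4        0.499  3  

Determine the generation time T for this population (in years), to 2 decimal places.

2.84

lx·mx: 0, 0, 2.904, 4.344, 1.497 → R0 = 8.745
x·lx·mx: 0, 0, 5.808, 13.032, 5.988 → Σ = 24.828
T = 24.828 / 8.745 = 2.839108… → 2.84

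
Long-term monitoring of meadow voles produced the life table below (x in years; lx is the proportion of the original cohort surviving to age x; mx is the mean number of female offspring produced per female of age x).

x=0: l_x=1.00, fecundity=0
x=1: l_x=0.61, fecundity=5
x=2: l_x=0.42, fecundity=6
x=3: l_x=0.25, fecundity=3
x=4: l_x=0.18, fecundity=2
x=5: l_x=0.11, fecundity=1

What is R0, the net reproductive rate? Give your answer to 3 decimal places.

lx·mx by age: 0, 3.05, 2.52, 0.75, 0.36, 0.11
R0 = Σ lx·mx = 6.79 → 6.790

6.790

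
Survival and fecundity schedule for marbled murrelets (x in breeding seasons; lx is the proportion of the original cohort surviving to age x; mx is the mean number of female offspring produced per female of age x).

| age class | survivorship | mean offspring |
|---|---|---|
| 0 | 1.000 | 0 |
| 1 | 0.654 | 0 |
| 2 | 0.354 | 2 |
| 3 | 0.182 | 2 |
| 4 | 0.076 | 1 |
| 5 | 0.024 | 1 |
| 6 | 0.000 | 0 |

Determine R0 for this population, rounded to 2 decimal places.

1.17

lx·mx by age: 0, 0, 0.708, 0.364, 0.076, 0.024, 0
R0 = Σ lx·mx = 1.172 → 1.17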